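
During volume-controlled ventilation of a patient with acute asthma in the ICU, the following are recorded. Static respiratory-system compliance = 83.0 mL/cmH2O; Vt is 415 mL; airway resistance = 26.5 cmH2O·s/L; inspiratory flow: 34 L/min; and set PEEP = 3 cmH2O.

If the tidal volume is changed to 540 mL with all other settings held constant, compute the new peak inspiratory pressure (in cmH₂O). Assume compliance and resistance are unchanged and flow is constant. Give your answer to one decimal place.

24.5

Flow: 34 L/min ÷ 60 = 0.5667 L/s.
PIP = Vt/C + R·V̇ + PEEP (constant-flow equation of motion).
Only the elastic term changes: ΔPIP = ΔVt / C = (540 − 415) / 83.0 = 1.506 cmH2O.
Original PIP = 415/83.0 + 26.5×0.5667 + 3 = 23.018 cmH2O; new PIP = 23.018 + (1.506) = 24.524 cmH2O.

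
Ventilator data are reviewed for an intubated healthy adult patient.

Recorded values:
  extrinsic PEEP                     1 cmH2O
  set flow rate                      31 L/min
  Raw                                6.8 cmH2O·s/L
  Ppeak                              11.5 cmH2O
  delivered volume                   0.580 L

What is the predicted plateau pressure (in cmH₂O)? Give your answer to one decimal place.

8.0

Flow: 31 L/min ÷ 60 = 0.5167 L/s.
Pplat = PIP − Raw × flow = 11.5 − 6.8 × 0.5167 = 11.5 − 3.514 = 7.986 cmH2O.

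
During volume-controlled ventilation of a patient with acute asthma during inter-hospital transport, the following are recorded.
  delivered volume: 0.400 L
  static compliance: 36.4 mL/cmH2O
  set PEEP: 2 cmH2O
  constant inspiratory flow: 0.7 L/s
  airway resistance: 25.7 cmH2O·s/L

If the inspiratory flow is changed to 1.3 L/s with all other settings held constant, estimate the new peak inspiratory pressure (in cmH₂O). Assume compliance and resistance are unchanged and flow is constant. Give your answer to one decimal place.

46.4

PIP = Vt/C + R·V̇ + PEEP (constant-flow equation of motion).
Only the resistive term changes: ΔPIP = R × ΔV̇ = 25.7 × (1.3 − 0.7) = 25.7 × 0.6 = 15.42 cmH2O.
Original PIP = 400/36.4 + 25.7×0.7 + 2 = 30.979 cmH2O; new PIP = 30.979 + (15.42) = 46.399 cmH2O.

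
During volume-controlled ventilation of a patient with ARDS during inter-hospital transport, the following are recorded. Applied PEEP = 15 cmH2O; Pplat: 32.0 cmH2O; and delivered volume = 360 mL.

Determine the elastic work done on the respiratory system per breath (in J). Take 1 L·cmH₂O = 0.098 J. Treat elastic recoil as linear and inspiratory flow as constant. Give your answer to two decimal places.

Elastic work ≈ ½ × (Pplat − PEEP) × Vt = 0.5 × (32.0 − 15) × 0.360 L = 0.5 × 17.0 × 0.360 = 3.06 L·cmH2O.
× 0.098 J/(L·cmH2O) → 0.2999 J.

0.30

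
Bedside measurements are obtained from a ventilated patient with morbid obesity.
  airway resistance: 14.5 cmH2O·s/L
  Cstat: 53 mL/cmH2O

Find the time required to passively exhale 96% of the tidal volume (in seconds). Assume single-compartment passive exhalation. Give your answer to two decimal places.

τ = R × C = 14.5 × 53 mL/cmH2O = 14.5 × 0.053 L/cmH2O = 0.7685 s.
Exhaled fraction f = 1 − e^(−t/τ) → t = −τ·ln(1 − f) = −0.7685·ln(0.04) = 2.474 s.

2.47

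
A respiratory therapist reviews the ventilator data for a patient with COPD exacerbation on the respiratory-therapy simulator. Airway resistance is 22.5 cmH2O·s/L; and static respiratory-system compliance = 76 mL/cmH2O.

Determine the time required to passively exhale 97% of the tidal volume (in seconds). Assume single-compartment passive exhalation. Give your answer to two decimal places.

6.00

τ = R × C = 22.5 × 76 mL/cmH2O = 22.5 × 0.076 L/cmH2O = 1.71 s.
Exhaled fraction f = 1 − e^(−t/τ) → t = −τ·ln(1 − f) = −1.71·ln(0.03) = 5.996 s.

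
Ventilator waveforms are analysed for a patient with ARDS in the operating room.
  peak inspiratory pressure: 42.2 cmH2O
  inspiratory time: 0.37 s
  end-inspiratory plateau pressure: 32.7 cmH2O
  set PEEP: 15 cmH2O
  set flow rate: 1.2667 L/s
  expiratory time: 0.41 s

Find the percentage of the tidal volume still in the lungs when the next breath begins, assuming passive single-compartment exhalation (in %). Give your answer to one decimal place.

12.7

Vt = flow × Ti = 1.2667 L/s × 0.37 s × 1000 mL/L = 468.68 mL.
R = (PIP − Pplat)/V̇ = (42.2 − 32.7) / 1.2667 = 9.5/1.2667 = 7.5 cmH2O·s/L.
C = Vt/(Pplat − PEEP) = 468.68 / (32.7 − 15) = 468.68/17.7 = 26.479 mL/cmH2O.
τ = R × C = 7.5 × 0.02648 L/cmH2O = 0.1986 s.
Fraction remaining at end-expiration = e^(−Te/τ) = e^(−0.41/0.1986) = 0.1269 → 12.69%.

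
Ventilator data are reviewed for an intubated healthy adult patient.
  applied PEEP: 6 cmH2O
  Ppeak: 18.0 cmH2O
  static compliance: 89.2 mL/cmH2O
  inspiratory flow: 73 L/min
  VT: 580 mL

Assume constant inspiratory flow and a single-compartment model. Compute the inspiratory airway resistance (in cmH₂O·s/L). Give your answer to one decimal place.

Flow: 73 L/min ÷ 60 = 1.2167 L/s.
Equation of motion (constant flow): PIP = Vt/C + R·V̇ + PEEP.
R·V̇ = PIP − Vt/C − PEEP = 18.0 − 580/89.2 − 6 = 18.0 − 6.502 − 6 = 5.498 cmH2O.
R = 5.498 / 1.2167 = 4.519 cmH2O·s/L.

4.5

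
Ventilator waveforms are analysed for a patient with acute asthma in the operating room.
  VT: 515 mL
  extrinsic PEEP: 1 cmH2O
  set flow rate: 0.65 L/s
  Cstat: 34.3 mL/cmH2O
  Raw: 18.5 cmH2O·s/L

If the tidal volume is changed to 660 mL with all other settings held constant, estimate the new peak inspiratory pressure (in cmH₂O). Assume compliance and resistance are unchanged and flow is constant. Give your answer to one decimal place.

PIP = Vt/C + R·V̇ + PEEP (constant-flow equation of motion).
Only the elastic term changes: ΔPIP = ΔVt / C = (660 − 515) / 34.3 = 4.227 cmH2O.
Original PIP = 515/34.3 + 18.5×0.65 + 1 = 28.04 cmH2O; new PIP = 28.04 + (4.227) = 32.267 cmH2O.

32.3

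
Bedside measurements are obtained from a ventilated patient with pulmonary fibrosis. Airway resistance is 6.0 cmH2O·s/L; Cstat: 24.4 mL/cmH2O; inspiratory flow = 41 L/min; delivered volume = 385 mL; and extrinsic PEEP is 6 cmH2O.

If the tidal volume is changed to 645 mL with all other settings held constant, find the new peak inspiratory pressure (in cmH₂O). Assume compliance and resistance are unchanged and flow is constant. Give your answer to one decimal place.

Flow: 41 L/min ÷ 60 = 0.6833 L/s.
PIP = Vt/C + R·V̇ + PEEP (constant-flow equation of motion).
Only the elastic term changes: ΔPIP = ΔVt / C = (645 − 385) / 24.4 = 10.656 cmH2O.
Original PIP = 385/24.4 + 6.0×0.6833 + 6 = 25.878 cmH2O; new PIP = 25.878 + (10.656) = 36.534 cmH2O.

36.5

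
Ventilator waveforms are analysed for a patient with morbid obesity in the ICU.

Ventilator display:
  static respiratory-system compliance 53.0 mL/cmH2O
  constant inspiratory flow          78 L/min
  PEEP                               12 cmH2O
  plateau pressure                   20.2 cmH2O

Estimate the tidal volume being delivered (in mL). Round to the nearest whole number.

435

Vt = Cstat × (Pplat − PEEP) = 53.0 × (20.2 − 12) = 53.0 × 8.2 = 434.6 mL.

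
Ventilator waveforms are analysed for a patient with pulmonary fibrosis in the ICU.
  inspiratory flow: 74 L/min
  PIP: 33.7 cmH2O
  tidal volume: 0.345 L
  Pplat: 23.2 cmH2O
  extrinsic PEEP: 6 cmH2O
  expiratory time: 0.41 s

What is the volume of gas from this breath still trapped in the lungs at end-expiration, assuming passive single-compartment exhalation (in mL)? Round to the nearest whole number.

Flow: 74 L/min ÷ 60 = 1.2333 L/s.
R = (PIP − Pplat)/V̇ = (33.7 − 23.2) / 1.2333 = 10.5/1.2333 = 8.514 cmH2O·s/L.
C = Vt/(Pplat − PEEP) = 345.0 / (23.2 − 6) = 345.0/17.2 = 20.058 mL/cmH2O.
τ = R × C = 8.514 × 0.02006 L/cmH2O = 0.1708 s.
Fraction remaining = e^(−Te/τ) = e^(−0.41/0.1708) = 0.09068.
Trapped volume = 345.0 × 0.09068 = 31.285 mL.

31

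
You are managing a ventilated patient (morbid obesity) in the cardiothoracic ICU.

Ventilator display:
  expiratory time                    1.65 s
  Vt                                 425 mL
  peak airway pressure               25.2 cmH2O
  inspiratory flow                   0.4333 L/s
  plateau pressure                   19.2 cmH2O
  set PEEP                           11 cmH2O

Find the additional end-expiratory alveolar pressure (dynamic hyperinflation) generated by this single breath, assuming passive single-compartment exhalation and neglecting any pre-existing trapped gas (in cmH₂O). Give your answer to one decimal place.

0.8

R = (PIP − Pplat)/V̇ = (25.2 − 19.2) / 0.4333 = 6.0/0.4333 = 13.847 cmH2O·s/L.
C = Vt/(Pplat − PEEP) = 425.0 / (19.2 − 11) = 425.0/8.2 = 51.829 mL/cmH2O.
τ = R × C = 13.847 × 0.05183 L/cmH2O = 0.7177 s.
Fraction remaining = e^(−Te/τ) = e^(−1.65/0.7177) = 0.1004; trapped volume = 425.0 × 0.1004 = 42.67 mL.
Additional alveolar pressure from trapping ≈ V_trapped / C = 42.67 / 51.829 = 0.8233 cmH2O.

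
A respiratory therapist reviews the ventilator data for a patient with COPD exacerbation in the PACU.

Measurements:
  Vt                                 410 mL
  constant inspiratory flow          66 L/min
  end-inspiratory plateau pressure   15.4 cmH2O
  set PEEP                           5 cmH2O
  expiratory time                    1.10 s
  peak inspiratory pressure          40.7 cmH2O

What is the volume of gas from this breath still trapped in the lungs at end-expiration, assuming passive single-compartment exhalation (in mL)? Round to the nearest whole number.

122

Flow: 66 L/min ÷ 60 = 1.1 L/s.
R = (PIP − Pplat)/V̇ = (40.7 − 15.4) / 1.1 = 25.3/1.1 = 23.0 cmH2O·s/L.
C = Vt/(Pplat − PEEP) = 410.0 / (15.4 − 5) = 410.0/10.4 = 39.423 mL/cmH2O.
τ = R × C = 23.0 × 0.03942 L/cmH2O = 0.9067 s.
Fraction remaining = e^(−Te/τ) = e^(−1.10/0.9067) = 0.2972.
Trapped volume = 410.0 × 0.2972 = 121.85 mL.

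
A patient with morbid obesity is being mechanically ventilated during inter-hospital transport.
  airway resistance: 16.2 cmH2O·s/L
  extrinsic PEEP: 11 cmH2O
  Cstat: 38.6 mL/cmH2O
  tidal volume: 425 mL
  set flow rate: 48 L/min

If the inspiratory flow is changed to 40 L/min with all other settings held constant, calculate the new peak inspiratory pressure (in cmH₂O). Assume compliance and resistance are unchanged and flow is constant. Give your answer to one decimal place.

32.8

Flow: 48 L/min ÷ 60 = 0.8 L/s.
New flow: 40 L/min ÷ 60 = 0.6667 L/s.
PIP = Vt/C + R·V̇ + PEEP (constant-flow equation of motion).
Only the resistive term changes: ΔPIP = R × ΔV̇ = 16.2 × (0.6667 − 0.8) = 16.2 × -0.1333 = -2.159 cmH2O.
Original PIP = 425/38.6 + 16.2×0.8 + 11 = 34.97 cmH2O; new PIP = 34.97 + (-2.159) = 32.811 cmH2O.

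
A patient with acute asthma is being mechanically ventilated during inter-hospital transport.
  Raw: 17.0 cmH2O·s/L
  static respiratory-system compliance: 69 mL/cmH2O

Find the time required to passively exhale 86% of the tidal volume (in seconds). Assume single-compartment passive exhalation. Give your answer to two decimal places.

τ = R × C = 17.0 × 69 mL/cmH2O = 17.0 × 0.069 L/cmH2O = 1.173 s.
Exhaled fraction f = 1 − e^(−t/τ) → t = −τ·ln(1 − f) = −1.173·ln(0.14) = 2.306 s.

2.31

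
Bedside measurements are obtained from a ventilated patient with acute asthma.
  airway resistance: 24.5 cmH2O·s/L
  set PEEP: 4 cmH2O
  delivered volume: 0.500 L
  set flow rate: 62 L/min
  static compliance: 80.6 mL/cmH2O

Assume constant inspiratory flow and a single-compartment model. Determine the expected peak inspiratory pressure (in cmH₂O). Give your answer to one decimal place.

Flow: 62 L/min ÷ 60 = 1.0333 L/s.
Equation of motion (constant flow): PIP = Vt/C + R·V̇ + PEEP.
PIP = 500/80.6 + 24.5×1.0333 + 4 = 6.203 + 25.316 + 4 = 35.519 cmH2O.

35.5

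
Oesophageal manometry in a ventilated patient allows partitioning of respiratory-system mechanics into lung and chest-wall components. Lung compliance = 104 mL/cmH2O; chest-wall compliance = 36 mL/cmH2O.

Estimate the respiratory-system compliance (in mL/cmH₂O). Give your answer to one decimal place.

26.7

Lung and chest wall are elastances in series: 1/Crs = 1/CL + 1/Ccw.
1/Crs = 1/104 + 1/36 = 0.03739.
Crs = 26.745 mL/cmH2O.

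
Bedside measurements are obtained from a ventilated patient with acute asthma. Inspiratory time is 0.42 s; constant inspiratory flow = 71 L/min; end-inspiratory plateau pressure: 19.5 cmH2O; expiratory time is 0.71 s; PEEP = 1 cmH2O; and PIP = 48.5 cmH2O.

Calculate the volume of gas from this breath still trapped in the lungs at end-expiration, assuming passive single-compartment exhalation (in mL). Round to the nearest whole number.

Flow: 71 L/min ÷ 60 = 1.1833 L/s.
Vt = flow × Ti = 1.1833 L/s × 0.42 s × 1000 mL/L = 496.99 mL.
R = (PIP − Pplat)/V̇ = (48.5 − 19.5) / 1.1833 = 29.0/1.1833 = 24.508 cmH2O·s/L.
C = Vt/(Pplat − PEEP) = 496.99 / (19.5 − 1) = 496.99/18.5 = 26.864 mL/cmH2O.
τ = R × C = 24.508 × 0.02686 L/cmH2O = 0.6583 s.
Fraction remaining = e^(−Te/τ) = e^(−0.71/0.6583) = 0.3401.
Trapped volume = 496.99 × 0.3401 = 169.03 mL.

169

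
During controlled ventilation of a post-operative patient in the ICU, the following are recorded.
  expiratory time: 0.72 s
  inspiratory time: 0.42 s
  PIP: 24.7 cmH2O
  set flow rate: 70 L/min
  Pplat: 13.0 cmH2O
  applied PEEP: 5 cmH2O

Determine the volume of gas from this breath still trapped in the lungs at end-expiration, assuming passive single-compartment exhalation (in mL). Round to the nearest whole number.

152

Flow: 70 L/min ÷ 60 = 1.1667 L/s.
Vt = flow × Ti = 1.1667 L/s × 0.42 s × 1000 mL/L = 490.01 mL.
R = (PIP − Pplat)/V̇ = (24.7 − 13.0) / 1.1667 = 11.7/1.1667 = 10.028 cmH2O·s/L.
C = Vt/(Pplat − PEEP) = 490.01 / (13.0 − 5) = 490.01/8.0 = 61.251 mL/cmH2O.
τ = R × C = 10.028 × 0.06125 L/cmH2O = 0.6142 s.
Fraction remaining = e^(−Te/τ) = e^(−0.72/0.6142) = 0.3097.
Trapped volume = 490.01 × 0.3097 = 151.76 mL.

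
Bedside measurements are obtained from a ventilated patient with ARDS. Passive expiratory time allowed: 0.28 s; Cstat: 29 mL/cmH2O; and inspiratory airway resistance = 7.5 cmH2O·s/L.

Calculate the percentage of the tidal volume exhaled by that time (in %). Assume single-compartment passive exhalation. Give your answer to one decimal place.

72.4

τ = R × C = 7.5 × 29 mL/cmH2O = 7.5 × 0.029 L/cmH2O = 0.2175 s.
Passive exhalation: V(t)/V₀ = e^(−t/τ) = e^(−0.28/0.2175) = 0.276.
Fraction exhaled = 1 − 0.276 = 0.724 → 72.4%.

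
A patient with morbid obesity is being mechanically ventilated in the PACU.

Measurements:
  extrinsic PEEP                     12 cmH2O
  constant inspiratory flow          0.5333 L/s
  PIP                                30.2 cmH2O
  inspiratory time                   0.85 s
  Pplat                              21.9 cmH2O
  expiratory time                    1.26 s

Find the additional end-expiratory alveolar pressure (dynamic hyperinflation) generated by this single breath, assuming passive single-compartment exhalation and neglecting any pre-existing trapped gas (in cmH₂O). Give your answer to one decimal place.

1.7

Vt = flow × Ti = 0.5333 L/s × 0.85 s × 1000 mL/L = 453.31 mL.
R = (PIP − Pplat)/V̇ = (30.2 − 21.9) / 0.5333 = 8.3/0.5333 = 15.563 cmH2O·s/L.
C = Vt/(Pplat − PEEP) = 453.31 / (21.9 − 12) = 453.31/9.9 = 45.789 mL/cmH2O.
τ = R × C = 15.563 × 0.04579 L/cmH2O = 0.7126 s.
Fraction remaining = e^(−Te/τ) = e^(−1.26/0.7126) = 0.1706; trapped volume = 453.31 × 0.1706 = 77.335 mL.
Additional alveolar pressure from trapping ≈ V_trapped / C = 77.335 / 45.789 = 1.689 cmH2O.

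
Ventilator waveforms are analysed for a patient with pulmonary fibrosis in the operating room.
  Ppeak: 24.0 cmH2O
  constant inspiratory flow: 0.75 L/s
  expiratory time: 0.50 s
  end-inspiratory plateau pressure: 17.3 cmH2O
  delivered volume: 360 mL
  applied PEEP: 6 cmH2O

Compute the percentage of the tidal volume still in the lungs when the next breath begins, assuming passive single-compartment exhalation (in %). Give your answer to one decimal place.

17.3

R = (PIP − Pplat)/V̇ = (24.0 − 17.3) / 0.75 = 6.7/0.75 = 8.933 cmH2O·s/L.
C = Vt/(Pplat − PEEP) = 360.0 / (17.3 − 6) = 360.0/11.3 = 31.858 mL/cmH2O.
τ = R × C = 8.933 × 0.03186 L/cmH2O = 0.2846 s.
Fraction remaining at end-expiration = e^(−Te/τ) = e^(−0.50/0.2846) = 0.1726 → 17.26%.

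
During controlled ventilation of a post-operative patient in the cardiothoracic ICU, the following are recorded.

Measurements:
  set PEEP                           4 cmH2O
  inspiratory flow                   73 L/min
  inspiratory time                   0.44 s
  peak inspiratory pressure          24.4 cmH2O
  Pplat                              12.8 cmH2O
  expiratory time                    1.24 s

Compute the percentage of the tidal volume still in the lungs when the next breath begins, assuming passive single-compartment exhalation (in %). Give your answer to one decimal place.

Flow: 73 L/min ÷ 60 = 1.2167 L/s.
Vt = flow × Ti = 1.2167 L/s × 0.44 s × 1000 mL/L = 535.35 mL.
R = (PIP − Pplat)/V̇ = (24.4 − 12.8) / 1.2167 = 11.6/1.2167 = 9.534 cmH2O·s/L.
C = Vt/(Pplat − PEEP) = 535.35 / (12.8 − 4) = 535.35/8.8 = 60.835 mL/cmH2O.
τ = R × C = 9.534 × 0.06084 L/cmH2O = 0.58 s.
Fraction remaining at end-expiration = e^(−Te/τ) = e^(−1.24/0.58) = 0.1179 → 11.79%.

11.8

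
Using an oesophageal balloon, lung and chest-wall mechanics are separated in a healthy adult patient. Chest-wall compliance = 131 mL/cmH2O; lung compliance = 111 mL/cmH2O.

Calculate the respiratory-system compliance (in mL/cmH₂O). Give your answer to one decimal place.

60.1

Lung and chest wall are elastances in series: 1/Crs = 1/CL + 1/Ccw.
1/Crs = 1/111 + 1/131 = 0.01664.
Crs = 60.096 mL/cmH2O.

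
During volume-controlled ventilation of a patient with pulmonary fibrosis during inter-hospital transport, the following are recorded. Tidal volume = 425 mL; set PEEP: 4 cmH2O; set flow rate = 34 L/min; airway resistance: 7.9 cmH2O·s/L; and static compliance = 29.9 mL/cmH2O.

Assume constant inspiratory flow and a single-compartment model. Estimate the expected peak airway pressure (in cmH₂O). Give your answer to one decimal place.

Flow: 34 L/min ÷ 60 = 0.5667 L/s.
Equation of motion (constant flow): PIP = Vt/C + R·V̇ + PEEP.
PIP = 425/29.9 + 7.9×0.5667 + 4 = 14.214 + 4.477 + 4 = 22.691 cmH2O.

22.7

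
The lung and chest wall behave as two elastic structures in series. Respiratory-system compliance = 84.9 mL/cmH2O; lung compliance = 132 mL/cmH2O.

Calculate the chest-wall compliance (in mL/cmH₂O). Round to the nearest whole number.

238

1/Ccw = 1/Crs − 1/CL.
1/Ccw = 1/84.9 − 1/132 = 0.004203.
Ccw = 237.93 mL/cmH2O.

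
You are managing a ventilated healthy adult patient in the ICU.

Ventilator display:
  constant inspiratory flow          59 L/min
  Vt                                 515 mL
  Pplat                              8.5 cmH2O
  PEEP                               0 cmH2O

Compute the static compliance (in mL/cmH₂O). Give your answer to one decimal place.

60.6

Cstat = Vt / (Pplat − PEEP) = 515 / (8.5 − 0) = 515 / 8.5 = 60.588 mL/cmH2O.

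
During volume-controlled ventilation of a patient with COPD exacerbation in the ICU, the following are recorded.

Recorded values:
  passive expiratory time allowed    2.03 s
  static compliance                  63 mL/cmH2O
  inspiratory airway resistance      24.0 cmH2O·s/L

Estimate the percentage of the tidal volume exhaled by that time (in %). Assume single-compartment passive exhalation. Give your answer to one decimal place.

73.9

τ = R × C = 24.0 × 63 mL/cmH2O = 24.0 × 0.063 L/cmH2O = 1.512 s.
Passive exhalation: V(t)/V₀ = e^(−t/τ) = e^(−2.03/1.512) = 0.2612.
Fraction exhaled = 1 − 0.2612 = 0.7388 → 73.88%.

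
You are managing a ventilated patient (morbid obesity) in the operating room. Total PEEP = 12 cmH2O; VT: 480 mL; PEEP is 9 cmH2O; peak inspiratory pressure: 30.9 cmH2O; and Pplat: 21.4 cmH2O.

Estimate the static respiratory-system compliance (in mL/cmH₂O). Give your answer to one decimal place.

End-expiratory occlusion gives total PEEP = 12 cmH2O (intrinsic PEEP = 12 − 9 = 3). Use total PEEP for the elastic gradient.
Cstat = Vt / (Pplat − PEEPtotal) = 480 / (21.4 − 12) = 480 / 9.4 = 51.064 mL/cmH2O.

51.1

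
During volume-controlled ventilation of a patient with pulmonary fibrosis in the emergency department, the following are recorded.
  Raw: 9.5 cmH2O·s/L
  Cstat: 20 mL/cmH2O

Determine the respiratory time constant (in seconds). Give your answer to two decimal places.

0.19

τ = R × C = 9.5 × 20 mL/cmH2O = 9.5 × 0.020 L/cmH2O = 0.19 s.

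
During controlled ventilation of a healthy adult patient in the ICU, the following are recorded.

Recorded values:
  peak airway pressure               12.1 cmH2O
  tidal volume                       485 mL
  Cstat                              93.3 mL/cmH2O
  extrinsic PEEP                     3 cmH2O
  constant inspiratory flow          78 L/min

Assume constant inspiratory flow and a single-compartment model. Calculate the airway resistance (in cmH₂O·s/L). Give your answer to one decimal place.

3.0

Flow: 78 L/min ÷ 60 = 1.3 L/s.
Equation of motion (constant flow): PIP = Vt/C + R·V̇ + PEEP.
R·V̇ = PIP − Vt/C − PEEP = 12.1 − 485/93.3 − 3 = 12.1 − 5.198 − 3 = 3.902 cmH2O.
R = 3.902 / 1.3 = 3.002 cmH2O·s/L.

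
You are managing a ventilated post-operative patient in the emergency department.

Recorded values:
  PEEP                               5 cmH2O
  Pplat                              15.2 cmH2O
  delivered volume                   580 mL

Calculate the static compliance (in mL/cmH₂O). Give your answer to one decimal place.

Cstat = Vt / (Pplat − PEEP) = 580 / (15.2 − 5) = 580 / 10.2 = 56.863 mL/cmH2O.

56.9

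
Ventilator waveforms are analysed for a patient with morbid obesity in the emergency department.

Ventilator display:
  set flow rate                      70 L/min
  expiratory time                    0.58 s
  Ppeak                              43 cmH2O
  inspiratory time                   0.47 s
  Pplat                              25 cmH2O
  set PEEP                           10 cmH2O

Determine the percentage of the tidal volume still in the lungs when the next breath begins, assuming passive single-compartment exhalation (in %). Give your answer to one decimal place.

Flow: 70 L/min ÷ 60 = 1.1667 L/s.
Vt = flow × Ti = 1.1667 L/s × 0.47 s × 1000 mL/L = 548.35 mL.
R = (PIP − Pplat)/V̇ = (43 − 25) / 1.1667 = 18.0/1.1667 = 15.428 cmH2O·s/L.
C = Vt/(Pplat − PEEP) = 548.35 / (25 − 10) = 548.35/15.0 = 36.557 mL/cmH2O.
τ = R × C = 15.428 × 0.03656 L/cmH2O = 0.564 s.
Fraction remaining at end-expiration = e^(−Te/τ) = e^(−0.58/0.564) = 0.3576 → 35.76%.

35.8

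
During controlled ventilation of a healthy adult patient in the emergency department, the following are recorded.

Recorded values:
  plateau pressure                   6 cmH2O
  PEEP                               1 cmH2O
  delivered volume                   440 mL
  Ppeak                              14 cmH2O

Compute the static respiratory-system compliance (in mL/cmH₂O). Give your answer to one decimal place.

88.0

Cstat = Vt / (Pplat − PEEP) = 440 / (6 − 1) = 440 / 5.0 = 88.0 mL/cmH2O.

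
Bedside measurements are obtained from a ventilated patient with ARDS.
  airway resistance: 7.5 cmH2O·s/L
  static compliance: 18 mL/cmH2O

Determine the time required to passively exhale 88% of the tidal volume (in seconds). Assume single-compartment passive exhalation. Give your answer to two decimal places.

τ = R × C = 7.5 × 18 mL/cmH2O = 7.5 × 0.018 L/cmH2O = 0.135 s.
Exhaled fraction f = 1 − e^(−t/τ) → t = −τ·ln(1 − f) = −0.135·ln(0.12) = 0.2862 s.

0.29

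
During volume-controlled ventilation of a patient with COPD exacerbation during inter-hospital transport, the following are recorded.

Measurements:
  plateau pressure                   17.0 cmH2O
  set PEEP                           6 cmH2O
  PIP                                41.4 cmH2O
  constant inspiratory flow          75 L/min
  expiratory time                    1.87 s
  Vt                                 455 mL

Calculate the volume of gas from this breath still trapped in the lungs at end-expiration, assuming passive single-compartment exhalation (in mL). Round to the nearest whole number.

45

Flow: 75 L/min ÷ 60 = 1.25 L/s.
R = (PIP − Pplat)/V̇ = (41.4 − 17.0) / 1.25 = 24.4/1.25 = 19.52 cmH2O·s/L.
C = Vt/(Pplat − PEEP) = 455.0 / (17.0 − 6) = 455.0/11.0 = 41.364 mL/cmH2O.
τ = R × C = 19.52 × 0.04136 L/cmH2O = 0.8073 s.
Fraction remaining = e^(−Te/τ) = e^(−1.87/0.8073) = 0.09863.
Trapped volume = 455.0 × 0.09863 = 44.877 mL.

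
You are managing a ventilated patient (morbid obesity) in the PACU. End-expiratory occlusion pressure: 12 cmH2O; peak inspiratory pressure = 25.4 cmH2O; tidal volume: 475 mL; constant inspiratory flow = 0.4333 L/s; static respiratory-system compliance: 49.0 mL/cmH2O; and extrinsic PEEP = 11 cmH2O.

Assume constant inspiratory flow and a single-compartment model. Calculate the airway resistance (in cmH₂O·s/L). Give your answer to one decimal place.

8.6

Total PEEP = 12 cmH2O (set 11 + intrinsic 1); this is the baseline alveolar pressure.
Equation of motion (constant flow): PIP = Vt/C + R·V̇ + PEEP.
R·V̇ = PIP − Vt/C − PEEP = 25.4 − 475/49.0 − 12 = 25.4 − 9.694 − 12 = 3.706 cmH2O.
R = 3.706 / 0.4333 = 8.553 cmH2O·s/L.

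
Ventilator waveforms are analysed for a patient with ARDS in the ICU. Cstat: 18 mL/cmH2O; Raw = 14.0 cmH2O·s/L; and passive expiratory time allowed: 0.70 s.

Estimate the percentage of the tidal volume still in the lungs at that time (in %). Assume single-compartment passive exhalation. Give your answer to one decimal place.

6.2

τ = R × C = 14.0 × 18 mL/cmH2O = 14.0 × 0.018 L/cmH2O = 0.252 s.
Passive exhalation: V(t)/V₀ = e^(−t/τ) = e^(−0.70/0.252) = 0.06218.
Fraction remaining = 0.06218 → 6.218%.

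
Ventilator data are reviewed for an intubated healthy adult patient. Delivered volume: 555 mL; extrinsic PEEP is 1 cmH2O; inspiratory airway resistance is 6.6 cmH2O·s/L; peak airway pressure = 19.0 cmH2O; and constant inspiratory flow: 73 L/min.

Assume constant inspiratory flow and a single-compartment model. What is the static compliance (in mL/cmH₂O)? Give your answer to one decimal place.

Flow: 73 L/min ÷ 60 = 1.2167 L/s.
Equation of motion (constant flow): PIP = Vt/C + R·V̇ + PEEP.
Vt/C = PIP − R·V̇ − PEEP = 19.0 − 6.6×1.2167 − 1 = 19.0 − 8.03 − 1 = 9.97 cmH2O.
C = Vt / 9.97 = 555 / 9.97 = 55.667 mL/cmH2O.

55.7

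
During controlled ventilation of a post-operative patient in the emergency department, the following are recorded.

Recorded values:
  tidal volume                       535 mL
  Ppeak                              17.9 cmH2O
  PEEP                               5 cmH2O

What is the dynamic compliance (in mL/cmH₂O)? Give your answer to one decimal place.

41.5

Dynamic compliance = Vt / (PIP − PEEP) = 535 / (17.9 − 5) = 535 / 12.9 = 41.473 mL/cmH2O.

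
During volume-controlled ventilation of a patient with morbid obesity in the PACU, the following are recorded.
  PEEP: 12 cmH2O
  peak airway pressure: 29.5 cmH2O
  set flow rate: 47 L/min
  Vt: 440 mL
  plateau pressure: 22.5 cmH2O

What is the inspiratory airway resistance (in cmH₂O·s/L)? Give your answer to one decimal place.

Flow: 47 L/min ÷ 60 = 0.7833 L/s.
Raw = (PIP − Pplat) / flow = (29.5 − 22.5) / 0.7833 = 7.0 / 0.7833 = 8.937 cmH2O·s/L.

8.9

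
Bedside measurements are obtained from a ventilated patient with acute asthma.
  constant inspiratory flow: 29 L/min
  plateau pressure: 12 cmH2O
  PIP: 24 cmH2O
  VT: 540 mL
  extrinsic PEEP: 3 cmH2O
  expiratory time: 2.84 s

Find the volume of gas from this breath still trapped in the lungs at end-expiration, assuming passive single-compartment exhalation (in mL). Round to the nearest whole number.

Flow: 29 L/min ÷ 60 = 0.4833 L/s.
R = (PIP − Pplat)/V̇ = (24 − 12) / 0.4833 = 12.0/0.4833 = 24.829 cmH2O·s/L.
C = Vt/(Pplat − PEEP) = 540.0 / (12 − 3) = 540.0/9.0 = 60.0 mL/cmH2O.
τ = R × C = 24.829 × 0.06 L/cmH2O = 1.49 s.
Fraction remaining = e^(−Te/τ) = e^(−2.84/1.49) = 0.1487.
Trapped volume = 540.0 × 0.1487 = 80.298 mL.

80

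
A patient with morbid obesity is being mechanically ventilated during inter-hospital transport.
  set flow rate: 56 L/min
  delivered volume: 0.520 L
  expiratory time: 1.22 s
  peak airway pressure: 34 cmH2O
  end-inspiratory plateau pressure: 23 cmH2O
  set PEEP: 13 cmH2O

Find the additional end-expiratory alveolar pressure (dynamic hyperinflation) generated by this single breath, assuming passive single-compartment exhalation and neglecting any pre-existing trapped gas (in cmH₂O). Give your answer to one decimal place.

1.4

Flow: 56 L/min ÷ 60 = 0.9333 L/s.
R = (PIP − Pplat)/V̇ = (34 − 23) / 0.9333 = 11.0/0.9333 = 11.786 cmH2O·s/L.
C = Vt/(Pplat − PEEP) = 520.0 / (23 − 13) = 520.0/10.0 = 52.0 mL/cmH2O.
τ = R × C = 11.786 × 0.052 L/cmH2O = 0.6129 s.
Fraction remaining = e^(−Te/τ) = e^(−1.22/0.6129) = 0.1366; trapped volume = 520.0 × 0.1366 = 71.032 mL.
Additional alveolar pressure from trapping ≈ V_trapped / C = 71.032 / 52.0 = 1.366 cmH2O.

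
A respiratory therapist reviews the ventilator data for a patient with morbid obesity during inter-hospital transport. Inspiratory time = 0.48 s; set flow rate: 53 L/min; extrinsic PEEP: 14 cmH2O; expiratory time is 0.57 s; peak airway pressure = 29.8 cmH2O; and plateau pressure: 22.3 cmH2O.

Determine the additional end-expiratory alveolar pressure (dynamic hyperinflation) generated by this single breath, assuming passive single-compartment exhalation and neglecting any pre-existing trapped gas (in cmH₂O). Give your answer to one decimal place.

Flow: 53 L/min ÷ 60 = 0.8833 L/s.
Vt = flow × Ti = 0.8833 L/s × 0.48 s × 1000 mL/L = 423.98 mL.
R = (PIP − Pplat)/V̇ = (29.8 − 22.3) / 0.8833 = 7.5/0.8833 = 8.491 cmH2O·s/L.
C = Vt/(Pplat − PEEP) = 423.98 / (22.3 − 14) = 423.98/8.3 = 51.082 mL/cmH2O.
τ = R × C = 8.491 × 0.05108 L/cmH2O = 0.4337 s.
Fraction remaining = e^(−Te/τ) = e^(−0.57/0.4337) = 0.2687; trapped volume = 423.98 × 0.2687 = 113.92 mL.
Additional alveolar pressure from trapping ≈ V_trapped / C = 113.92 / 51.082 = 2.23 cmH2O.

2.2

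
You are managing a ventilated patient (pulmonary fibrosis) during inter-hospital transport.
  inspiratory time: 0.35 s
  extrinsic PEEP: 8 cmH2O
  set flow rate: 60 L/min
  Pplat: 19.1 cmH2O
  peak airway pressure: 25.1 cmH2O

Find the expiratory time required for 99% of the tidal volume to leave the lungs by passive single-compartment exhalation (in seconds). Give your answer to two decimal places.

Flow: 60 L/min ÷ 60 = 1 L/s.
Vt = flow × Ti = 1 L/s × 0.35 s × 1000 mL/L = 350.0 mL.
R = (PIP − Pplat)/V̇ = (25.1 − 19.1) / 1 = 6.0/1 = 6.0 cmH2O·s/L.
C = Vt/(Pplat − PEEP) = 350.0 / (19.1 − 8) = 350.0/11.1 = 31.532 mL/cmH2O.
τ = R × C = 6.0 × 0.03153 L/cmH2O = 0.1892 s.
t = −τ·ln(1 − 0.99) = −0.1892·ln(0.01) = 0.8713 s.

0.87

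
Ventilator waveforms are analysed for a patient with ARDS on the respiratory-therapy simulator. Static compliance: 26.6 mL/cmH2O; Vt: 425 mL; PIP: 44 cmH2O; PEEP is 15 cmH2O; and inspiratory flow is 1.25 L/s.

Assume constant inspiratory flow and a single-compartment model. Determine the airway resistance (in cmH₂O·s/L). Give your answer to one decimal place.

Equation of motion (constant flow): PIP = Vt/C + R·V̇ + PEEP.
R·V̇ = PIP − Vt/C − PEEP = 44 − 425/26.6 − 15 = 44 − 15.977 − 15 = 13.023 cmH2O.
R = 13.023 / 1.25 = 10.418 cmH2O·s/L.

10.4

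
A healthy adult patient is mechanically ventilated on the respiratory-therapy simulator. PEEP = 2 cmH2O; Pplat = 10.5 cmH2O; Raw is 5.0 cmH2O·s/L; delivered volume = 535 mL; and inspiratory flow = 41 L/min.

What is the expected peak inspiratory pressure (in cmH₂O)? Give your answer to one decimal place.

Flow: 41 L/min ÷ 60 = 0.6833 L/s.
PIP = Pplat + Raw × flow = 10.5 + 5.0 × 0.6833 = 10.5 + 3.417 = 13.917 cmH2O.

13.9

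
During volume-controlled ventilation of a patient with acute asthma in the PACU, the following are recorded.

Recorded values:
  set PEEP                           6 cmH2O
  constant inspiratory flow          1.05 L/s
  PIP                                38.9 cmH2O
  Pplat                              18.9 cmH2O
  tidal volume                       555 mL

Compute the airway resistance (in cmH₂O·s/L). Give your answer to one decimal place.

19.0

Raw = (PIP − Pplat) / flow = (38.9 − 18.9) / 1.05 = 20.0 / 1.05 = 19.048 cmH2O·s/L.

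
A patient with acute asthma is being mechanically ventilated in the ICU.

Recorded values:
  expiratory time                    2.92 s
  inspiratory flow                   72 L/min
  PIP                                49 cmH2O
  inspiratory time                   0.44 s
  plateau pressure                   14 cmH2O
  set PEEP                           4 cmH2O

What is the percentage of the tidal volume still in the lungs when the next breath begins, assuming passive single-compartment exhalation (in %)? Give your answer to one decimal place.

15.0

Flow: 72 L/min ÷ 60 = 1.2 L/s.
Vt = flow × Ti = 1.2 L/s × 0.44 s × 1000 mL/L = 528.0 mL.
R = (PIP − Pplat)/V̇ = (49 − 14) / 1.2 = 35.0/1.2 = 29.167 cmH2O·s/L.
C = Vt/(Pplat − PEEP) = 528.0 / (14 − 4) = 528.0/10.0 = 52.8 mL/cmH2O.
τ = R × C = 29.167 × 0.0528 L/cmH2O = 1.54 s.
Fraction remaining at end-expiration = e^(−Te/τ) = e^(−2.92/1.54) = 0.1502 → 15.02%.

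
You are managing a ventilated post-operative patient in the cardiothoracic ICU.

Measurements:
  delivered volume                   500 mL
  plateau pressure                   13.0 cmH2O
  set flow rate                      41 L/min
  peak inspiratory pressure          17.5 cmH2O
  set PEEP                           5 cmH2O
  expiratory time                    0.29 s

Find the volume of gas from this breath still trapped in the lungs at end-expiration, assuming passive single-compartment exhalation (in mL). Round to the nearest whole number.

Flow: 41 L/min ÷ 60 = 0.6833 L/s.
R = (PIP − Pplat)/V̇ = (17.5 − 13.0) / 0.6833 = 4.5/0.6833 = 6.586 cmH2O·s/L.
C = Vt/(Pplat − PEEP) = 500.0 / (13.0 − 5) = 500.0/8.0 = 62.5 mL/cmH2O.
τ = R × C = 6.586 × 0.0625 L/cmH2O = 0.4116 s.
Fraction remaining = e^(−Te/τ) = e^(−0.29/0.4116) = 0.4943.
Trapped volume = 500.0 × 0.4943 = 247.15 mL.

247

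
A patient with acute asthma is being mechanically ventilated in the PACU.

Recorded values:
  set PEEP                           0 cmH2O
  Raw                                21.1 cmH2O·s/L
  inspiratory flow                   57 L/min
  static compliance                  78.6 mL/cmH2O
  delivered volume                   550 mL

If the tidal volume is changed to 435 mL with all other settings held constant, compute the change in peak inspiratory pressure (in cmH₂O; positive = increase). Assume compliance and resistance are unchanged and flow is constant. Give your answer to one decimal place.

-1.5

PIP = Vt/C + R·V̇ + PEEP (constant-flow equation of motion).
Only the elastic term changes: ΔPIP = ΔVt / C = (435 − 550) / 78.6 = -1.463 cmH2O.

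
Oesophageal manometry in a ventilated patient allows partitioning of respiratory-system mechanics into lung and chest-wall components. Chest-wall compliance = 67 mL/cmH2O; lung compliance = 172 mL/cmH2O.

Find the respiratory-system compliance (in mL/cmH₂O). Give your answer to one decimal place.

48.2

Lung and chest wall are elastances in series: 1/Crs = 1/CL + 1/Ccw.
1/Crs = 1/172 + 1/67 = 0.02074.
Crs = 48.216 mL/cmH2O.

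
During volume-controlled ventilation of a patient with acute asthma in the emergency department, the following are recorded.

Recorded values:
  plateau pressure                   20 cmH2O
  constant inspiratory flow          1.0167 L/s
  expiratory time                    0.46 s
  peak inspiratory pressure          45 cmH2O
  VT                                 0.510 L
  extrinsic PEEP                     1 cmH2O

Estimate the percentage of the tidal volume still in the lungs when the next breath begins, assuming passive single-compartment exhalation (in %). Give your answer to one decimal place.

R = (PIP − Pplat)/V̇ = (45 − 20) / 1.0167 = 25.0/1.0167 = 24.589 cmH2O·s/L.
C = Vt/(Pplat − PEEP) = 510.0 / (20 − 1) = 510.0/19.0 = 26.842 mL/cmH2O.
τ = R × C = 24.589 × 0.02684 L/cmH2O = 0.66 s.
Fraction remaining at end-expiration = e^(−Te/τ) = e^(−0.46/0.66) = 0.4981 → 49.81%.

49.8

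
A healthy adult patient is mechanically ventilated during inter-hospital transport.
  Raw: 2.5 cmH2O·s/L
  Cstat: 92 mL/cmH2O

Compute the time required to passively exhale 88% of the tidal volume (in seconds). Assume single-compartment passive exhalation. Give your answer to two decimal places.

τ = R × C = 2.5 × 92 mL/cmH2O = 2.5 × 0.092 L/cmH2O = 0.23 s.
Exhaled fraction f = 1 − e^(−t/τ) → t = −τ·ln(1 − f) = −0.23·ln(0.12) = 0.4877 s.

0.49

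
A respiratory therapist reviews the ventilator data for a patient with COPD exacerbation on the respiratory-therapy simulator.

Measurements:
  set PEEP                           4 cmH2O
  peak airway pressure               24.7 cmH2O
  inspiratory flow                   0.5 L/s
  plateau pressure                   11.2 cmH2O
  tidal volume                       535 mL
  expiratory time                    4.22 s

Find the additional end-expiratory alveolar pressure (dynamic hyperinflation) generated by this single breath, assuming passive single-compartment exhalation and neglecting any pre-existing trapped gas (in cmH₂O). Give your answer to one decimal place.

0.9

R = (PIP − Pplat)/V̇ = (24.7 − 11.2) / 0.5 = 13.5/0.5 = 27.0 cmH2O·s/L.
C = Vt/(Pplat − PEEP) = 535.0 / (11.2 − 4) = 535.0/7.2 = 74.306 mL/cmH2O.
τ = R × C = 27.0 × 0.07431 L/cmH2O = 2.006 s.
Fraction remaining = e^(−Te/τ) = e^(−4.22/2.006) = 0.122; trapped volume = 535.0 × 0.122 = 65.27 mL.
Additional alveolar pressure from trapping ≈ V_trapped / C = 65.27 / 74.306 = 0.8784 cmH2O.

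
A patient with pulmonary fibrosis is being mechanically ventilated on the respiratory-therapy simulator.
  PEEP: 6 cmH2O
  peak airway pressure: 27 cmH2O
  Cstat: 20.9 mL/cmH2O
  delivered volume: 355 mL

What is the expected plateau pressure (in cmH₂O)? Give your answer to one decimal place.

Pplat = PEEP + Vt / Cstat = 6 + 355 / 20.9 = 6 + 16.986 = 22.986 cmH2O.

23.0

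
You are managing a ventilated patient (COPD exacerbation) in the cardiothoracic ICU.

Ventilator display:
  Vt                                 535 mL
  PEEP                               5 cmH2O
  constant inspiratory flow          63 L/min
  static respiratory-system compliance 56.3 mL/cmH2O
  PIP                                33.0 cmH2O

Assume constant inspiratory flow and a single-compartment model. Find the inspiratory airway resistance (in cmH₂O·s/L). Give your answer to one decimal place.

17.6

Flow: 63 L/min ÷ 60 = 1.05 L/s.
Equation of motion (constant flow): PIP = Vt/C + R·V̇ + PEEP.
R·V̇ = PIP − Vt/C − PEEP = 33.0 − 535/56.3 − 5 = 33.0 − 9.503 − 5 = 18.497 cmH2O.
R = 18.497 / 1.05 = 17.616 cmH2O·s/L.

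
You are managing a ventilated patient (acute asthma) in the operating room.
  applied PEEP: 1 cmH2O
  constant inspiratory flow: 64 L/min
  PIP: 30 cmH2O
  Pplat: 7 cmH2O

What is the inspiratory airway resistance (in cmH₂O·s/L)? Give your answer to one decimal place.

21.6

Flow: 64 L/min ÷ 60 = 1.0667 L/s.
Raw = (PIP − Pplat) / flow = (30 − 7) / 1.0667 = 23.0 / 1.0667 = 21.562 cmH2O·s/L.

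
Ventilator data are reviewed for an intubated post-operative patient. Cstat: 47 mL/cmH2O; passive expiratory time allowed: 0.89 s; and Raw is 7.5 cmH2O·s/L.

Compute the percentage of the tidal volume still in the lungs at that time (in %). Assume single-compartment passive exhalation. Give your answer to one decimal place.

τ = R × C = 7.5 × 47 mL/cmH2O = 7.5 × 0.047 L/cmH2O = 0.3525 s.
Passive exhalation: V(t)/V₀ = e^(−t/τ) = e^(−0.89/0.3525) = 0.08007.
Fraction remaining = 0.08007 → 8.007%.

8.0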